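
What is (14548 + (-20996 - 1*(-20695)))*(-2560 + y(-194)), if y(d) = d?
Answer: -39236238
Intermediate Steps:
(14548 + (-20996 - 1*(-20695)))*(-2560 + y(-194)) = (14548 + (-20996 - 1*(-20695)))*(-2560 - 194) = (14548 + (-20996 + 20695))*(-2754) = (14548 - 301)*(-2754) = 14247*(-2754) = -39236238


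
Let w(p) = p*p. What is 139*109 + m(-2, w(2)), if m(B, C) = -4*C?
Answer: 15135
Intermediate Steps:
w(p) = p²
139*109 + m(-2, w(2)) = 139*109 - 4*2² = 15151 - 4*4 = 15151 - 16 = 15135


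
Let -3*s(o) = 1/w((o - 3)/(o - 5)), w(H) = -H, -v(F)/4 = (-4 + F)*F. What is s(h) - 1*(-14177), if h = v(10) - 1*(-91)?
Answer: 3232433/228 ≈ 14177.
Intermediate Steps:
v(F) = -4*F*(-4 + F) (v(F) = -4*(-4 + F)*F = -4*F*(-4 + F))
h = -149 (h = 4*10*(4 - 1*10) - 1*(-91) = 4*10*(4 - 10) + 91 = 4*10*(-6) + 91 = -240 + 91 = -149)
s(o) = (-5 + o)/(3*(-3 + o)) (s(o) = -(-(o - 5)/(o - 3))/3 = -(-(-5 + o)/(-3 + o))/3 = -(-1)*(-5 + o)/(3*(-3 + o)) = (-5 + o)/(3*(-3 + o)))
s(h) - 1*(-14177) = (-5 - 149)/(3*(-3 - 149)) - 1*(-14177) = (1/3)*(-154)/(-152) + 14177 = (1/3)*(-1/152)*(-154) + 14177 = 77/228 + 14177 = 3232433/228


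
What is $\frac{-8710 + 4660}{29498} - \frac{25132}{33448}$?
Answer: $- \frac{109601017}{123331138} \approx -0.88867$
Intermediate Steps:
$\frac{-8710 + 4660}{29498} - \frac{25132}{33448} = \left(-4050\right) \frac{1}{29498} - \frac{6283}{8362} = - \frac{2025}{14749} - \frac{6283}{8362} = - \frac{109601017}{123331138}$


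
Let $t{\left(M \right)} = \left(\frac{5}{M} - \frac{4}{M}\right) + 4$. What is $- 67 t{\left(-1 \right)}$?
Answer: $-201$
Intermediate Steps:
$t{\left(M \right)} = 4 + \frac{1}{M}$ ($t{\left(M \right)} = \frac{1}{M} + 4 = 4 + \frac{1}{M}$)
$- 67 t{\left(-1 \right)} = - 67 \left(4 + \frac{1}{-1}\right) = - 67 \left(4 - 1\right) = \left(-67\right) 3 = -201$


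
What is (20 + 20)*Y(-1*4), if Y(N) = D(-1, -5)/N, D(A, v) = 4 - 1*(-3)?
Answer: -70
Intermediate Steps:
D(A, v) = 7 (D(A, v) = 4 + 3 = 7)
Y(N) = 7/N
(20 + 20)*Y(-1*4) = (20 + 20)*(7/((-1*4))) = 40*(7/(-4)) = 40*(7*(-1/4)) = 40*(-7/4) = -70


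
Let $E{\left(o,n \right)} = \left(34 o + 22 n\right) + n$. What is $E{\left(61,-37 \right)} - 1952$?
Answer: $-729$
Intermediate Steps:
$E{\left(o,n \right)} = 23 n + 34 o$ ($E{\left(o,n \right)} = \left(22 n + 34 o\right) + n = 23 n + 34 o$)
$E{\left(61,-37 \right)} - 1952 = \left(23 \left(-37\right) + 34 \cdot 61\right) - 1952 = \left(-851 + 2074\right) - 1952 = 1223 - 1952 = -729$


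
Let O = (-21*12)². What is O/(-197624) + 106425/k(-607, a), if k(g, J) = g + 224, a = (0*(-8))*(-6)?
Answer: -376008147/1351607 ≈ -278.19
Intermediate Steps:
a = 0 (a = 0*(-6) = 0)
k(g, J) = 224 + g
O = 63504 (O = (-252)² = 63504)
O/(-197624) + 106425/k(-607, a) = 63504/(-197624) + 106425/(224 - 607) = 63504*(-1/197624) + 106425/(-383) = -1134/3529 + 106425*(-1/383) = -1134/3529 - 106425/383 = -376008147/1351607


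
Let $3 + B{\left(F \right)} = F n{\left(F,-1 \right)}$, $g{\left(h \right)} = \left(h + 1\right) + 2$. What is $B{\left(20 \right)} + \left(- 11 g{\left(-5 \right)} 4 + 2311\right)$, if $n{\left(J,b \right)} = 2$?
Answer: $2436$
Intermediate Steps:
$g{\left(h \right)} = 3 + h$ ($g{\left(h \right)} = \left(1 + h\right) + 2 = 3 + h$)
$B{\left(F \right)} = -3 + 2 F$ ($B{\left(F \right)} = -3 + F 2 = -3 + 2 F$)
$B{\left(20 \right)} + \left(- 11 g{\left(-5 \right)} 4 + 2311\right) = \left(-3 + 2 \cdot 20\right) + \left(- 11 \left(3 - 5\right) 4 + 2311\right) = \left(-3 + 40\right) + \left(\left(-11\right) \left(-2\right) 4 + 2311\right) = 37 + \left(22 \cdot 4 + 2311\right) = 37 + \left(88 + 2311\right) = 37 + 2399 = 2436$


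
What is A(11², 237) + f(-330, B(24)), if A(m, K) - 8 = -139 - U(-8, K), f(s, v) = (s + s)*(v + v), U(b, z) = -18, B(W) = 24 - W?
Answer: -113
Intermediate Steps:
f(s, v) = 4*s*v (f(s, v) = (2*s)*(2*v) = 4*s*v)
A(m, K) = -113 (A(m, K) = 8 + (-139 - 1*(-18)) = 8 + (-139 + 18) = 8 - 121 = -113)
A(11², 237) + f(-330, B(24)) = -113 + 4*(-330)*(24 - 1*24) = -113 + 4*(-330)*(24 - 24) = -113 + 4*(-330)*0 = -113 + 0 = -113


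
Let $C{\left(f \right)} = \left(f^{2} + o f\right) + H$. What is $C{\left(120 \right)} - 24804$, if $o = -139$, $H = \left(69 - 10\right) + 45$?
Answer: $-26980$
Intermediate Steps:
$H = 104$ ($H = 59 + 45 = 104$)
$C{\left(f \right)} = 104 + f^{2} - 139 f$ ($C{\left(f \right)} = \left(f^{2} - 139 f\right) + 104 = 104 + f^{2} - 139 f$)
$C{\left(120 \right)} - 24804 = \left(104 + 120^{2} - 16680\right) - 24804 = \left(104 + 14400 - 16680\right) - 24804 = -2176 - 24804 = -26980$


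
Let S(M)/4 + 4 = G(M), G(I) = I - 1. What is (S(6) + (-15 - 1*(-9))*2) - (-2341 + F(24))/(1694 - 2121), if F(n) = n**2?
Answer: -5181/427 ≈ -12.133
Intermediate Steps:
G(I) = -1 + I
S(M) = -20 + 4*M (S(M) = -16 + 4*(-1 + M) = -16 + (-4 + 4*M) = -20 + 4*M)
(S(6) + (-15 - 1*(-9))*2) - (-2341 + F(24))/(1694 - 2121) = ((-20 + 4*6) + (-15 - 1*(-9))*2) - (-2341 + 24**2)/(1694 - 2121) = ((-20 + 24) + (-15 + 9)*2) - (-2341 + 576)/(-427) = (4 - 6*2) - (-1765)*(-1)/427 = (4 - 12) - 1*1765/427 = -8 - 1765/427 = -5181/427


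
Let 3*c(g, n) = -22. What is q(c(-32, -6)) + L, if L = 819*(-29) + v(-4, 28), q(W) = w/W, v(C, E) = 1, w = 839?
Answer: -525017/22 ≈ -23864.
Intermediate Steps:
c(g, n) = -22/3 (c(g, n) = (1/3)*(-22) = -22/3)
q(W) = 839/W
L = -23750 (L = 819*(-29) + 1 = -23751 + 1 = -23750)
q(c(-32, -6)) + L = 839/(-22/3) - 23750 = 839*(-3/22) - 23750 = -2517/22 - 23750 = -525017/22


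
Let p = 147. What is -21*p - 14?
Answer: -3101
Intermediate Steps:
-21*p - 14 = -21*147 - 14 = -3087 - 14 = -3101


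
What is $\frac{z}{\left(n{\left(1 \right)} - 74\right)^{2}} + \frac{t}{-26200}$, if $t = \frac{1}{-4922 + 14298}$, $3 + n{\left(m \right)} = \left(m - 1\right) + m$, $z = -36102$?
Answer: $- \frac{554281226761}{88680083200} \approx -6.2503$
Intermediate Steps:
$n{\left(m \right)} = -4 + 2 m$ ($n{\left(m \right)} = -3 + \left(\left(m - 1\right) + m\right) = -3 + \left(\left(-1 + m\right) + m\right) = -3 + \left(-1 + 2 m\right) = -4 + 2 m$)
$t = \frac{1}{9376} \approx 0.00010666$
$\frac{z}{\left(n{\left(1 \right)} - 74\right)^{2}} + \frac{t}{-26200} = - \frac{36102}{\left(\left(-4 + 2 \cdot 1\right) - 74\right)^{2}} + \frac{1}{9376 \left(-26200\right)} = - \frac{36102}{\left(\left(-4 + 2\right) - 74\right)^{2}} + \frac{1}{9376} \left(- \frac{1}{26200}\right) = - \frac{36102}{\left(-2 - 74\right)^{2}} - \frac{1}{245651200} = - \frac{36102}{\left(-76\right)^{2}} - \frac{1}{245651200} = - \frac{36102}{5776} - \frac{1}{245651200} = \left(-36102\right) \frac{1}{5776} - \frac{1}{245651200} = - \frac{18051}{2888} - \frac{1}{245651200} = - \frac{554281226761}{88680083200}$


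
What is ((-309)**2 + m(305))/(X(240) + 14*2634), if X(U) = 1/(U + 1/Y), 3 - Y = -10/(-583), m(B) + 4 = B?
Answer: 40031416426/15412067807 ≈ 2.5974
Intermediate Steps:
m(B) = -4 + B
Y = 1739/583 (Y = 3 - (-10)/(-583) = 3 - (-10)*(-1)/583 = 3 - 1*10/583 = 3 - 10/583 = 1739/583 ≈ 2.9828)
X(U) = 1/(583/1739 + U) (X(U) = 1/(U + 1/(1739/583)) = 1/(U + 583/1739) = 1/(583/1739 + U))
((-309)**2 + m(305))/(X(240) + 14*2634) = ((-309)**2 + (-4 + 305))/(1739/(583 + 1739*240) + 14*2634) = (95481 + 301)/(1739/(583 + 417360) + 36876) = 95782/(1739/417943 + 36876) = 95782/(15412067807/417943) = 95782*(417943/15412067807) = 40031416426/15412067807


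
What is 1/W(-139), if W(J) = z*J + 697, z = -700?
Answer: 1/97997 ≈ 1.0204e-5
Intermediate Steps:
W(J) = 697 - 700*J (W(J) = -700*J + 697 = 697 - 700*J)
1/W(-139) = 1/(697 - 700*(-139)) = 1/(697 + 97300) = 1/97997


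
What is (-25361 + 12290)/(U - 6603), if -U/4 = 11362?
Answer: 13071/52051 ≈ 0.25112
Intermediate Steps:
U = -45448 (U = -4*11362 = -45448)
(-25361 + 12290)/(U - 6603) = (-25361 + 12290)/(-45448 - 6603) = -13071/(-52051) = -13071*(-1/52051) = 13071/52051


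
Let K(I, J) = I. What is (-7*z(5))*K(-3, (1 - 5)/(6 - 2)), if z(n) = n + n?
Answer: 210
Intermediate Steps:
z(n) = 2*n
(-7*z(5))*K(-3, (1 - 5)/(6 - 2)) = -14*5*(-3) = -7*10*(-3) = -70*(-3) = 210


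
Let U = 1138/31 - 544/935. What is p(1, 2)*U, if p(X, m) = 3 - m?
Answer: 61598/1705 ≈ 36.128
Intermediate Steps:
U = 61598/1705 (U = 1138*(1/31) - 544*1/935 = 1138/31 - 32/55 = 61598/1705 ≈ 36.128)
p(1, 2)*U = (3 - 1*2)*(61598/1705) = (3 - 2)*(61598/1705) = 1*(61598/1705) = 61598/1705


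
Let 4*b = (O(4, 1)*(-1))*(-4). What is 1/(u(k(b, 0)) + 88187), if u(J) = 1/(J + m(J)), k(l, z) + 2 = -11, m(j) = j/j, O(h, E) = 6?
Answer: 12/1058243 ≈ 1.1340e-5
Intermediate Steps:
m(j) = 1
b = 6 (b = ((6*(-1))*(-4))/4 = (-6*(-4))/4 = (1/4)*24 = 6)
k(l, z) = -13 (k(l, z) = -2 - 11 = -13)
u(J) = 1/(1 + J) (u(J) = 1/(J + 1) = 1/(1 + J))
1/(u(k(b, 0)) + 88187) = 1/(1/(1 - 13) + 88187) = 1/(1/(-12) + 88187) = 1/(-1/12 + 88187) = 1/(1058243/12) = 12/1058243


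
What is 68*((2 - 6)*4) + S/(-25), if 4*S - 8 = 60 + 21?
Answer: -108889/100 ≈ -1088.9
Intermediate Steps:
S = 89/4 (S = 2 + (60 + 21)/4 = 2 + (¼)*81 = 2 + 81/4 = 89/4 ≈ 22.250)
68*((2 - 6)*4) + S/(-25) = 68*((2 - 6)*4) + (89/4)/(-25) = 68*(-4*4) + (89/4)*(-1/25) = 68*(-16) - 89/100 = -1088 - 89/100 = -108889/100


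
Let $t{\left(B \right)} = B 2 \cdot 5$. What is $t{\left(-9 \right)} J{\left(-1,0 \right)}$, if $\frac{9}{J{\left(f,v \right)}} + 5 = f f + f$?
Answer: $162$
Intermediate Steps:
$J{\left(f,v \right)} = \frac{9}{-5 + f + f^{2}}$ ($J{\left(f,v \right)} = \frac{9}{-5 + \left(f f + f\right)} = \frac{9}{-5 + \left(f^{2} + f\right)} = \frac{9}{-5 + \left(f + f^{2}\right)} = \frac{9}{-5 + f + f^{2}}$)
$t{\left(B \right)} = 10 B$ ($t{\left(B \right)} = 2 B 5 = 10 B$)
$t{\left(-9 \right)} J{\left(-1,0 \right)} = 10 \left(-9\right) \frac{9}{-5 - 1 + \left(-1\right)^{2}} = - 90 \frac{9}{-5 - 1 + 1} = - 90 \frac{9}{-5} = - 90 \cdot 9 \left(- \frac{1}{5}\right) = \left(-90\right) \left(- \frac{9}{5}\right) = 162$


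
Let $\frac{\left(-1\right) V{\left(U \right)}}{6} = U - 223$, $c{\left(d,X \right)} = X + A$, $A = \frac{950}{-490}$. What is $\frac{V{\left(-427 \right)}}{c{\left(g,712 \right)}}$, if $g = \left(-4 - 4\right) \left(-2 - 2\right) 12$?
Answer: $\frac{191100}{34793} \approx 5.4925$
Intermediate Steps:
$A = - \frac{95}{49}$ ($A = 950 \left(- \frac{1}{490}\right) = - \frac{95}{49} \approx -1.9388$)
$g = 384$ ($g = \left(-8\right) \left(-4\right) 12 = 32 \cdot 12 = 384$)
$c{\left(d,X \right)} = - \frac{95}{49} + X$ ($c{\left(d,X \right)} = X - \frac{95}{49} = - \frac{95}{49} + X$)
$V{\left(U \right)} = 1338 - 6 U$ ($V{\left(U \right)} = - 6 \left(U - 223\right) = - 6 \left(-223 + U\right) = 1338 - 6 U$)
$\frac{V{\left(-427 \right)}}{c{\left(g,712 \right)}} = \frac{1338 - -2562}{- \frac{95}{49} + 712} = \frac{1338 + 2562}{\frac{34793}{49}} = 3900 \cdot \frac{49}{34793} = \frac{191100}{34793}$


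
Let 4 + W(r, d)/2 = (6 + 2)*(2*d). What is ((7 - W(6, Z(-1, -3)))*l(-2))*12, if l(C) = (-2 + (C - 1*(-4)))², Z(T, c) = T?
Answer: 0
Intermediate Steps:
l(C) = (2 + C)² (l(C) = (-2 + (C + 4))² = (-2 + (4 + C))² = (2 + C)²)
W(r, d) = -8 + 32*d (W(r, d) = -8 + 2*((6 + 2)*(2*d)) = -8 + 2*(8*(2*d)) = -8 + 2*(16*d) = -8 + 32*d)
((7 - W(6, Z(-1, -3)))*l(-2))*12 = ((7 - (-8 + 32*(-1)))*(2 - 2)²)*12 = ((7 - (-8 - 32))*0²)*12 = ((7 - 1*(-40))*0)*12 = ((7 + 40)*0)*12 = (47*0)*12 = 0*12 = 0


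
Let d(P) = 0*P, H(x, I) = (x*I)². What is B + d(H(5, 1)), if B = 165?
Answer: 165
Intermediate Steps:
H(x, I) = I²*x² (H(x, I) = (I*x)² = I²*x²)
d(P) = 0
B + d(H(5, 1)) = 165 + 0 = 165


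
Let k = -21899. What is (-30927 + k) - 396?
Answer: -53222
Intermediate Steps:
(-30927 + k) - 396 = (-30927 - 21899) - 396 = -52826 - 396 = -53222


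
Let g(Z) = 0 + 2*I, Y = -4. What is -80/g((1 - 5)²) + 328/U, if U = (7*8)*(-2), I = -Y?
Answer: -181/14 ≈ -12.929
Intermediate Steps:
I = 4 (I = -1*(-4) = 4)
g(Z) = 8 (g(Z) = 0 + 2*4 = 0 + 8 = 8)
U = -112 (U = 56*(-2) = -112)
-80/g((1 - 5)²) + 328/U = -80/8 + 328/(-112) = -80*⅛ + 328*(-1/112) = -10 - 41/14 = -181/14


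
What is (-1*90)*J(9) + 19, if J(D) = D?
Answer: -791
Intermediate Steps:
(-1*90)*J(9) + 19 = -1*90*9 + 19 = -90*9 + 19 = -810 + 19 = -791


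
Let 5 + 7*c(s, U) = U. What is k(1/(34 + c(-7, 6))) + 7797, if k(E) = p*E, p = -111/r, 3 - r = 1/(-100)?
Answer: 80118669/10277 ≈ 7795.9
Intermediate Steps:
r = 301/100 (r = 3 - 1/(-100) = 3 - 1*(-1/100) = 3 + 1/100 = 301/100 ≈ 3.0100)
c(s, U) = -5/7 + U/7
p = -11100/301 (p = -111/301/100 = -111*100/301 = -11100/301 ≈ -36.877)
k(E) = -11100*E/301
k(1/(34 + c(-7, 6))) + 7797 = -11100/(301*(34 + (-5/7 + (⅐)*6))) + 7797 = -11100/(301*(34 + (-5/7 + 6/7))) + 7797 = -11100/(301*(34 + ⅐)) + 7797 = -11100/(301*239/7) + 7797 = -11100/301*7/239 + 7797 = -11100/10277 + 7797 = 80118669/10277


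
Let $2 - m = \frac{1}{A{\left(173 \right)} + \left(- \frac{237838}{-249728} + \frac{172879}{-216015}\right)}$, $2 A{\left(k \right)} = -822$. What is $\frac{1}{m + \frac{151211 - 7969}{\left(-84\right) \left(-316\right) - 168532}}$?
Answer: $\frac{71520609781494874}{71063039400279547} \approx 1.0064$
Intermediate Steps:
$A{\left(k \right)} = -411$ ($A{\left(k \right)} = \frac{1}{2} \left(-822\right) = -411$)
$m = \frac{22190161149422}{11081594326231}$ ($m = 2 - \frac{1}{-411 + \left(- \frac{237838}{-249728} + \frac{172879}{-216015}\right)} = 2 - \frac{1}{-411 + \left(\left(-237838\right) \left(- \frac{1}{249728}\right) + 172879 \left(- \frac{1}{216015}\right)\right)} = 2 - \frac{1}{-411 + \left(\frac{118919}{124864} - \frac{172879}{216015}\right)} = 2 - \frac{1}{-411 + \frac{4101924329}{26972496960}} = 2 - \frac{1}{- \frac{11081594326231}{26972496960}} = 2 - - \frac{26972496960}{11081594326231} = 2 + \frac{26972496960}{11081594326231} = \frac{22190161149422}{11081594326231} \approx 2.0024$)
$\frac{1}{m + \frac{151211 - 7969}{\left(-84\right) \left(-316\right) - 168532}} = \frac{1}{\frac{22190161149422}{11081594326231} + \frac{151211 - 7969}{\left(-84\right) \left(-316\right) - 168532}} = \frac{1}{\frac{22190161149422}{11081594326231} + \frac{143242}{26544 - 168532}} = \frac{1}{\frac{22190161149422}{11081594326231} + \frac{143242}{-141988}} = \frac{1}{\frac{22190161149422}{11081594326231} + 143242 \left(- \frac{1}{141988}\right)} = \frac{1}{\frac{22190161149422}{11081594326231} - \frac{6511}{6454}} = \frac{1}{\frac{71063039400279547}{71520609781494874}} = \frac{71520609781494874}{71063039400279547}$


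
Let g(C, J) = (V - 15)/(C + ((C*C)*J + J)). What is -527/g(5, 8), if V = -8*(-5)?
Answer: -112251/25 ≈ -4490.0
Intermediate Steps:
V = 40 (V = -1*(-40) = 40)
g(C, J) = 25/(C + J + J*C**2) (g(C, J) = (40 - 15)/(C + ((C*C)*J + J)) = 25/(C + (C**2*J + J)) = 25/(C + (J*C**2 + J)) = 25/(C + (J + J*C**2)) = 25/(C + J + J*C**2))
-527/g(5, 8) = -527/(25/(5 + 8 + 8*5**2)) = -527/(25/(5 + 8 + 8*25)) = -527/(25/(5 + 8 + 200)) = -527/(25/213) = -527/(25*(1/213)) = -527/25/213 = -527*213/25 = -112251/25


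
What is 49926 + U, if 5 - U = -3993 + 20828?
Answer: 33096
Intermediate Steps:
U = -16830 (U = 5 - (-3993 + 20828) = 5 - 1*16835 = 5 - 16835 = -16830)
49926 + U = 49926 - 16830 = 33096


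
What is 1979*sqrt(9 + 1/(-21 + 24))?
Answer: 3958*sqrt(21)/3 ≈ 6045.9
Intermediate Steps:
1979*sqrt(9 + 1/(-21 + 24)) = 1979*sqrt(9 + 1/3) = 1979*sqrt(28/3) = 1979*(2*sqrt(21)/3) = 3958*sqrt(21)/3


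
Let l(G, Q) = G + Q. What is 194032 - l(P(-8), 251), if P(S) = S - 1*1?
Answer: 193790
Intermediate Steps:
P(S) = -1 + S (P(S) = S - 1 = -1 + S)
194032 - l(P(-8), 251) = 194032 - ((-1 - 8) + 251) = 194032 - (-9 + 251) = 194032 - 1*242 = 194032 - 242 = 193790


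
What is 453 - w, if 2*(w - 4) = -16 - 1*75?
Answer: 989/2 ≈ 494.50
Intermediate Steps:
w = -83/2 (w = 4 + (-16 - 1*75)/2 = 4 + (-16 - 75)/2 = 4 + (1/2)*(-91) = 4 - 91/2 = -83/2 ≈ -41.500)
453 - w = 453 - 1*(-83/2) = 453 + 83/2 = 989/2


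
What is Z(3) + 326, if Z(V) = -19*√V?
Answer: 326 - 19*√3 ≈ 293.09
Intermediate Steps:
Z(3) + 326 = -19*√3 + 326 = 326 - 19*√3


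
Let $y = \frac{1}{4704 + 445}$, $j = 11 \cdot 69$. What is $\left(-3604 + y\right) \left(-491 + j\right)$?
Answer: $- \frac{4973274660}{5149} \approx -9.6587 \cdot 10^{5}$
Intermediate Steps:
$j = 759$
$y = \frac{1}{5149} \approx 0.00019421$
$\left(-3604 + y\right) \left(-491 + j\right) = \left(-3604 + \frac{1}{5149}\right) \left(-491 + 759\right) = \left(- \frac{18556995}{5149}\right) 268 = - \frac{4973274660}{5149}$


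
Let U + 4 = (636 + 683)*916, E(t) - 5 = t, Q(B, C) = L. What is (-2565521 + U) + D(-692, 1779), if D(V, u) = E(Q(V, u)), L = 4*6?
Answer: -1357292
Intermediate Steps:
L = 24
Q(B, C) = 24
E(t) = 5 + t
D(V, u) = 29 (D(V, u) = 5 + 24 = 29)
U = 1208200 (U = -4 + (636 + 683)*916 = -4 + 1319*916 = -4 + 1208204 = 1208200)
(-2565521 + U) + D(-692, 1779) = (-2565521 + 1208200) + 29 = -1357321 + 29 = -1357292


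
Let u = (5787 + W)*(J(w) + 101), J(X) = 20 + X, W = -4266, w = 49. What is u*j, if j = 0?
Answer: 0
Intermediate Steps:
u = 258570 (u = (5787 - 4266)*((20 + 49) + 101) = 1521*(69 + 101) = 1521*170 = 258570)
u*j = 258570*0 = 0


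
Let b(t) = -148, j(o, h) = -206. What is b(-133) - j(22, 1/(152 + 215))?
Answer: 58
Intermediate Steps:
b(-133) - j(22, 1/(152 + 215)) = -148 - 1*(-206) = -148 + 206 = 58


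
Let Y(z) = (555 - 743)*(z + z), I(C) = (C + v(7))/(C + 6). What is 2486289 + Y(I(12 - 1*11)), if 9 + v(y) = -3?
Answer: 17408159/7 ≈ 2.4869e+6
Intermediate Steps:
v(y) = -12 (v(y) = -9 - 3 = -12)
I(C) = (-12 + C)/(6 + C) (I(C) = (C - 12)/(C + 6) = (-12 + C)/(6 + C))
Y(z) = -376*z
2486289 + Y(I(12 - 1*11)) = 2486289 - 376*(-12 + (12 - 1*11))/(6 + (12 - 1*11)) = 2486289 - 376*(-12 + (12 - 11))/(6 + (12 - 11)) = 2486289 - 376*(-12 + 1)/(6 + 1) = 2486289 - 376*(-11)/7 = 2486289 - 376*(-11/7) = 2486289 + 4136/7 = 17408159/7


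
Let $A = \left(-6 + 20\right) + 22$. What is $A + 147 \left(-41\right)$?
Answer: $-5991$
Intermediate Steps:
$A = 36$ ($A = 14 + 22 = 36$)
$A + 147 \left(-41\right) = 36 + 147 \left(-41\right) = 36 - 6027 = -5991$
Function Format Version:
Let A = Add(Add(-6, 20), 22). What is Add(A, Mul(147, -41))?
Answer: -5991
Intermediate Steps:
A = 36 (A = Add(14, 22) = 36)
Add(A, Mul(147, -41)) = Add(36, Mul(147, -41)) = Add(36, -6027) = -5991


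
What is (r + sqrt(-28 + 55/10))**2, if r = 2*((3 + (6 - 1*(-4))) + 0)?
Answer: 1307/2 + 78*I*sqrt(10) ≈ 653.5 + 246.66*I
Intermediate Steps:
r = 26 (r = 2*((3 + (6 + 4)) + 0) = 2*((3 + 10) + 0) = 2*(13 + 0) = 2*13 = 26)
(r + sqrt(-28 + 55/10))**2 = (26 + sqrt(-28 + 55/10))**2 = (26 + sqrt(-28 + 55*(1/10)))**2 = (26 + sqrt(-28 + 11/2))**2 = (26 + sqrt(-45/2))**2 = (26 + 3*I*sqrt(10)/2)**2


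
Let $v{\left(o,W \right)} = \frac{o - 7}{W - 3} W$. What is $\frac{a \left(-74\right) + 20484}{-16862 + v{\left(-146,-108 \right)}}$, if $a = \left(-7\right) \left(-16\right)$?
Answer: $- \frac{225626}{314701} \approx -0.71695$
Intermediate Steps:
$a = 112$
$v{\left(o,W \right)} = \frac{W \left(-7 + o\right)}{-3 + W}$ ($v{\left(o,W \right)} = \frac{-7 + o}{-3 + W} W = \frac{W \left(-7 + o\right)}{-3 + W}$)
$\frac{a \left(-74\right) + 20484}{-16862 + v{\left(-146,-108 \right)}} = \frac{112 \left(-74\right) + 20484}{-16862 - \frac{108 \left(-7 - 146\right)}{-3 - 108}} = \frac{-8288 + 20484}{-16862 - 108 \frac{1}{-111} \left(-153\right)} = \frac{12196}{-16862 - \left(- \frac{36}{37}\right) \left(-153\right)} = \frac{12196}{-16862 - \frac{5508}{37}} = \frac{12196}{- \frac{629402}{37}} = 12196 \left(- \frac{37}{629402}\right) = - \frac{225626}{314701}$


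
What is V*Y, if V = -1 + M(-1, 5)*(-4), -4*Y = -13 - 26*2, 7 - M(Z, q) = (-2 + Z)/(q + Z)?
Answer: -520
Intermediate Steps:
M(Z, q) = 7 - (-2 + Z)/(Z + q) (M(Z, q) = 7 - (-2 + Z)/(q + Z) = 7 - (-2 + Z)/(Z + q))
Y = 65/4 (Y = -(-13 - 26*2)/4 = -(-13 - 52)/4 = -¼*(-65) = 65/4 ≈ 16.250)
V = -32 (V = -1 + ((2 + 6*(-1) + 7*5)/(-1 + 5))*(-4) = -1 + ((2 - 6 + 35)/4)*(-4) = -1 + ((¼)*31)*(-4) = -1 + (31/4)*(-4) = -1 - 31 = -32)
V*Y = -32*65/4 = -520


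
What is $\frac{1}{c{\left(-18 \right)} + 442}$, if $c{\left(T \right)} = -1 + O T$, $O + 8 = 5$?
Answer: $\frac{1}{495} \approx 0.0020202$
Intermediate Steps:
$O = -3$ ($O = -8 + 5 = -3$)
$c{\left(T \right)} = -1 - 3 T$
$\frac{1}{c{\left(-18 \right)} + 442} = \frac{1}{\left(-1 - -54\right) + 442} = \frac{1}{\left(-1 + 54\right) + 442} = \frac{1}{53 + 442} = \frac{1}{495}$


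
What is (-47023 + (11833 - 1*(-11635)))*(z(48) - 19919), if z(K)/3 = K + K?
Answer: 462408205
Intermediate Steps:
z(K) = 6*K (z(K) = 3*(K + K) = 3*(2*K) = 6*K)
(-47023 + (11833 - 1*(-11635)))*(z(48) - 19919) = (-47023 + (11833 - 1*(-11635)))*(6*48 - 19919) = (-47023 + (11833 + 11635))*(288 - 19919) = (-47023 + 23468)*(-19631) = -23555*(-19631) = 462408205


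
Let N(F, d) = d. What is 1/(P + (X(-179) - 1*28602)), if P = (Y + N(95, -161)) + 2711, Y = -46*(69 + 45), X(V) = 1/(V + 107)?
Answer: -72/2253313 ≈ -3.1953e-5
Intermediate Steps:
X(V) = 1/(107 + V)
Y = -5244 (Y = -46*114 = -5244)
P = -2694 (P = (-5244 - 161) + 2711 = -5405 + 2711 = -2694)
1/(P + (X(-179) - 1*28602)) = 1/(-2694 + (1/(107 - 179) - 1*28602)) = 1/(-2694 + (1/(-72) - 28602)) = 1/(-2694 + (-1/72 - 28602)) = 1/(-2694 - 2059345/72) = 1/(-2253313/72) = -72/2253313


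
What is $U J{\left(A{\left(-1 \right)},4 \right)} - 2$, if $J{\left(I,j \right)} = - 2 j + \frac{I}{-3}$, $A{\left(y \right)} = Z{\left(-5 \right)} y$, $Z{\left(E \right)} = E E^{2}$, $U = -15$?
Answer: $743$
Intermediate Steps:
$Z{\left(E \right)} = E^{3}$
$A{\left(y \right)} = - 125 y$ ($A{\left(y \right)} = \left(-5\right)^{3} y = - 125 y$)
$J{\left(I,j \right)} = - 2 j - \frac{I}{3}$ ($J{\left(I,j \right)} = - 2 j + I \left(- \frac{1}{3}\right) = - 2 j - \frac{I}{3}$)
$U J{\left(A{\left(-1 \right)},4 \right)} - 2 = - 15 \left(\left(-2\right) 4 - \frac{\left(-125\right) \left(-1\right)}{3}\right) - 2 = - 15 \left(-8 - \frac{125}{3}\right) - 2 = \left(-15\right) \left(- \frac{149}{3}\right) - 2 = 745 - 2 = 743$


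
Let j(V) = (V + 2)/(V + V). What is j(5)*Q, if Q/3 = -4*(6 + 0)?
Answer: -252/5 ≈ -50.400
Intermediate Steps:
j(V) = (2 + V)/(2*V) (j(V) = (2 + V)/((2*V)) = (2 + V)*(1/(2*V)) = (2 + V)/(2*V))
Q = -72 (Q = 3*(-4*(6 + 0)) = 3*(-4*6) = 3*(-24) = -72)
j(5)*Q = ((½)*(2 + 5)/5)*(-72) = ((½)*(⅕)*7)*(-72) = (7/10)*(-72) = -252/5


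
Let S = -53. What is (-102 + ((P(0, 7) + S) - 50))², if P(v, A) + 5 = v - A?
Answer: 47089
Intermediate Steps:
P(v, A) = -5 + v - A (P(v, A) = -5 + (v - A) = -5 + v - A)
(-102 + ((P(0, 7) + S) - 50))² = (-102 + (((-5 + 0 - 1*7) - 53) - 50))² = (-102 + (((-5 + 0 - 7) - 53) - 50))² = (-102 + ((-12 - 53) - 50))² = (-102 + (-65 - 50))² = (-102 - 115)² = (-217)² = 47089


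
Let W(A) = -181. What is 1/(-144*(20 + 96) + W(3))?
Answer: -1/16885 ≈ -5.9224e-5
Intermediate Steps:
1/(-144*(20 + 96) + W(3)) = 1/(-144*(20 + 96) - 181) = 1/(-144*116 - 181) = 1/(-16704 - 181) = 1/(-16885) = -1/16885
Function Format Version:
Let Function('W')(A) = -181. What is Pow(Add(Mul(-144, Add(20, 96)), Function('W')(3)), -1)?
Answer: Rational(-1, 16885) ≈ -5.9224e-5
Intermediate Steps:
Pow(Add(Mul(-144, Add(20, 96)), Function('W')(3)), -1) = Pow(Add(Mul(-144, Add(20, 96)), -181), -1) = Pow(Add(Mul(-144, 116), -181), -1) = Pow(Add(-16704, -181), -1) = Pow(-16885, -1) = Rational(-1, 16885)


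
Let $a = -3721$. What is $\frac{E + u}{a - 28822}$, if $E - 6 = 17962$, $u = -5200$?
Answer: $- \frac{1824}{4649} \approx -0.39234$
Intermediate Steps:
$E = 17968$ ($E = 6 + 17962 = 17968$)
$\frac{E + u}{a - 28822} = \frac{17968 - 5200}{-3721 - 28822} = \frac{12768}{-32543} = 12768 \left(- \frac{1}{32543}\right) = - \frac{1824}{4649}$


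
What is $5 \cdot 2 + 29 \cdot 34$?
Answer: $996$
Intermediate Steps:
$5 \cdot 2 + 29 \cdot 34 = 10 + 986 = 996$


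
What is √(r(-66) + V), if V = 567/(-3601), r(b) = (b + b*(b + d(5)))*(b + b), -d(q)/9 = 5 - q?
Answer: 3*I*√815896513783/3601 ≈ 752.52*I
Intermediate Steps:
d(q) = -45 + 9*q (d(q) = -9*(5 - q) = -45 + 9*q)
r(b) = 2*b*(b + b²) (r(b) = (b + b*(b + (-45 + 9*5)))*(b + b) = (b + b*(b + (-45 + 45)))*(2*b) = (b + b*(b + 0))*(2*b) = (b + b*b)*(2*b) = (b + b²)*(2*b) = 2*b*(b + b²))
V = -567/3601 (V = 567*(-1/3601) = -567/3601 ≈ -0.15746)
√(r(-66) + V) = √(2*(-66)²*(1 - 66) - 567/3601) = √(2*4356*(-65) - 567/3601) = √(-566280 - 567/3601) = √(-2039174847/3601) = 3*I*√815896513783/3601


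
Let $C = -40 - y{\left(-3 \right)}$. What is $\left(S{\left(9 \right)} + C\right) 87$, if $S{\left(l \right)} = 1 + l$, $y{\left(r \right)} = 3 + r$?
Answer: $-2610$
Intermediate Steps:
$C = -40$ ($C = -40 - \left(3 - 3\right) = -40 - 0 = -40 + 0 = -40$)
$\left(S{\left(9 \right)} + C\right) 87 = \left(\left(1 + 9\right) - 40\right) 87 = \left(10 - 40\right) 87 = \left(-30\right) 87 = -2610$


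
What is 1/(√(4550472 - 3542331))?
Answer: √1008141/1008141 ≈ 0.00099595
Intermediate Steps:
1/(√(4550472 - 3542331)) = 1/(√1008141) = √1008141/1008141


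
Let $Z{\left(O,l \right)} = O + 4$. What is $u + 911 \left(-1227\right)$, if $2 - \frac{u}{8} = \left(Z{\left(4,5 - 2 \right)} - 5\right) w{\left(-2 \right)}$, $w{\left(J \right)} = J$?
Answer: $-1117733$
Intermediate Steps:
$Z{\left(O,l \right)} = 4 + O$
$u = 64$ ($u = 16 - 8 \left(\left(4 + 4\right) - 5\right) \left(-2\right) = 16 - 8 \left(8 - 5\right) \left(-2\right) = 16 - 8 \cdot 3 \left(-2\right) = 16 - -48 = 16 + 48 = 64$)
$u + 911 \left(-1227\right) = 64 + 911 \left(-1227\right) = 64 - 1117797 = -1117733$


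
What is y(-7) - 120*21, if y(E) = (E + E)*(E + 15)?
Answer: -2632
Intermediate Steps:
y(E) = 2*E*(15 + E) (y(E) = (2*E)*(15 + E) = 2*E*(15 + E))
y(-7) - 120*21 = 2*(-7)*(15 - 7) - 120*21 = 2*(-7)*8 - 2520 = -112 - 2520 = -2632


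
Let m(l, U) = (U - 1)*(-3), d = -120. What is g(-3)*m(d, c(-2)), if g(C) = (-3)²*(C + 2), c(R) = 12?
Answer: 297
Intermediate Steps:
g(C) = 18 + 9*C (g(C) = 9*(2 + C) = 18 + 9*C)
m(l, U) = 3 - 3*U (m(l, U) = (-1 + U)*(-3) = 3 - 3*U)
g(-3)*m(d, c(-2)) = (18 + 9*(-3))*(3 - 3*12) = (18 - 27)*(3 - 36) = -9*(-33) = 297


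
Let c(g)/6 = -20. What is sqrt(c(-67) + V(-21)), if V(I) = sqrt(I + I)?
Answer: sqrt(-120 + I*sqrt(42)) ≈ 0.2957 + 10.958*I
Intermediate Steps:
c(g) = -120 (c(g) = 6*(-20) = -120)
V(I) = sqrt(2)*sqrt(I) (V(I) = sqrt(2*I) = sqrt(2)*sqrt(I))
sqrt(c(-67) + V(-21)) = sqrt(-120 + sqrt(2)*sqrt(-21)) = sqrt(-120 + sqrt(2)*(I*sqrt(21))) = sqrt(-120 + I*sqrt(42))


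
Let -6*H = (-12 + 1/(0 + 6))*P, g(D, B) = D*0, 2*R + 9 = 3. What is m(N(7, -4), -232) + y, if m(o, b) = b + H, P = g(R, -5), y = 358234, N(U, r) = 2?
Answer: 358002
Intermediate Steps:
R = -3 (R = -9/2 + (½)*3 = -9/2 + 3/2 = -3)
g(D, B) = 0
P = 0
H = 0 (H = -(-12 + 1/(0 + 6))*0/6 = -(-12 + 1/6)*0/6 = -(-12 + ⅙)*0/6 = -(-71)*0/36 = -⅙*0 = 0)
m(o, b) = b (m(o, b) = b + 0 = b)
m(N(7, -4), -232) + y = -232 + 358234 = 358002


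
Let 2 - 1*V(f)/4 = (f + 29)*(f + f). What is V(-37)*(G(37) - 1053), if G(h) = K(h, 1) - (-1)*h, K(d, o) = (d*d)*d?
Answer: -117143320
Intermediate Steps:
K(d, o) = d**3 (K(d, o) = d**2*d = d**3)
V(f) = 8 - 8*f*(29 + f) (V(f) = 8 - 4*(f + 29)*(f + f) = 8 - 4*(29 + f)*2*f = 8 - 8*f*(29 + f))
G(h) = h + h**3 (G(h) = h**3 - (-1)*h = h**3 + h = h + h**3)
V(-37)*(G(37) - 1053) = (8 - 232*(-37) - 8*(-37)**2)*((37 + 37**3) - 1053) = (8 + 8584 - 8*1369)*((37 + 50653) - 1053) = (8 + 8584 - 10952)*(50690 - 1053) = -2360*49637 = -117143320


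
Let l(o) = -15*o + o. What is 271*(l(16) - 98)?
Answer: -87262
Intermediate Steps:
l(o) = -14*o
271*(l(16) - 98) = 271*(-14*16 - 98) = 271*(-224 - 98) = 271*(-322) = -87262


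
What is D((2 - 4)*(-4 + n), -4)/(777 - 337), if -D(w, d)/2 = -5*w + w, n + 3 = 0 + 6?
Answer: 2/55 ≈ 0.036364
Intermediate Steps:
n = 3 (n = -3 + (0 + 6) = -3 + 6 = 3)
D(w, d) = 8*w (D(w, d) = -2*(-5*w + w) = -(-8)*w = 8*w)
D((2 - 4)*(-4 + n), -4)/(777 - 337) = (8*((2 - 4)*(-4 + 3)))/(777 - 337) = (8*(-2*(-1)))/440 = (8*2)*(1/440) = 16*(1/440) = 2/55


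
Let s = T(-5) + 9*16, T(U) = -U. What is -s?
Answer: -149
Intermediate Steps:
s = 149 (s = -1*(-5) + 9*16 = 5 + 144 = 149)
-s = -1*149 = -149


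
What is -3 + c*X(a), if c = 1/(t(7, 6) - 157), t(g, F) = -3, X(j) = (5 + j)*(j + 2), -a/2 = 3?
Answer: -121/40 ≈ -3.0250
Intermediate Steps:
a = -6 (a = -2*3 = -6)
X(j) = (2 + j)*(5 + j) (X(j) = (5 + j)*(2 + j) = (2 + j)*(5 + j))
c = -1/160 (c = 1/(-3 - 157) = 1/(-160) = -1/160 ≈ -0.0062500)
-3 + c*X(a) = -3 - (10 + (-6)² + 7*(-6))/160 = -3 - (10 + 36 - 42)/160 = -3 - 1/160*4 = -3 - 1/40 = -121/40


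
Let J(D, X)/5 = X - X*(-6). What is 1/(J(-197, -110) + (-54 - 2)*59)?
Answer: -1/7154 ≈ -0.00013978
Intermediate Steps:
J(D, X) = 35*X (J(D, X) = 5*(X - X*(-6)) = 5*(X + 6*X) = 5*(7*X) = 35*X)
1/(J(-197, -110) + (-54 - 2)*59) = 1/(35*(-110) + (-54 - 2)*59) = 1/(-3850 - 56*59) = 1/(-3850 - 3304) = 1/(-7154) = -1/7154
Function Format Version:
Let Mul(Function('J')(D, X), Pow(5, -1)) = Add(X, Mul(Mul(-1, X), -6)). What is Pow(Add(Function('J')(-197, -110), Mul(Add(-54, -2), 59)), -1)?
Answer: Rational(-1, 7154) ≈ -0.00013978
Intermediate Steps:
Function('J')(D, X) = Mul(35, X) (Function('J')(D, X) = Mul(5, Add(X, Mul(Mul(-1, X), -6))) = Mul(5, Add(X, Mul(6, X))) = Mul(5, Mul(7, X)) = Mul(35, X))
Pow(Add(Function('J')(-197, -110), Mul(Add(-54, -2), 59)), -1) = Pow(Add(Mul(35, -110), Mul(Add(-54, -2), 59)), -1) = Pow(Add(-3850, Mul(-56, 59)), -1) = Pow(Add(-3850, -3304), -1) = Pow(-7154, -1) = Rational(-1, 7154)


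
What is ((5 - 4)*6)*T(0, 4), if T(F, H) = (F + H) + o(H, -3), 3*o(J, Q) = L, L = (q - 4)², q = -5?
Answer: 186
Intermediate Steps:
L = 81 (L = (-5 - 4)² = (-9)² = 81)
o(J, Q) = 27 (o(J, Q) = (⅓)*81 = 27)
T(F, H) = 27 + F + H (T(F, H) = (F + H) + 27 = 27 + F + H)
((5 - 4)*6)*T(0, 4) = ((5 - 4)*6)*(27 + 0 + 4) = (1*6)*31 = 6*31 = 186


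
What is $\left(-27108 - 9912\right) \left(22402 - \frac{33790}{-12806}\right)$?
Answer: $- \frac{5310774475020}{6403} \approx -8.2942 \cdot 10^{8}$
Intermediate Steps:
$\left(-27108 - 9912\right) \left(22402 - \frac{33790}{-12806}\right) = - 37020 \left(22402 - - \frac{16895}{6403}\right) = - 37020 \left(22402 + \frac{16895}{6403}\right) = \left(-37020\right) \frac{143456901}{6403} = - \frac{5310774475020}{6403}$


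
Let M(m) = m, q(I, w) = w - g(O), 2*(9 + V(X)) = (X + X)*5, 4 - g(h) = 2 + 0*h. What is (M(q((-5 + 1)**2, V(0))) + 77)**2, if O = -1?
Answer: 4356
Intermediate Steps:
g(h) = 2 (g(h) = 4 - (2 + 0*h) = 4 - (2 + 0) = 4 - 1*2 = 4 - 2 = 2)
V(X) = -9 + 5*X (V(X) = -9 + ((X + X)*5)/2 = -9 + ((2*X)*5)/2 = -9 + (10*X)/2 = -9 + 5*X)
q(I, w) = -2 + w (q(I, w) = w - 1*2 = w - 2 = -2 + w)
(M(q((-5 + 1)**2, V(0))) + 77)**2 = ((-2 + (-9 + 5*0)) + 77)**2 = ((-2 + (-9 + 0)) + 77)**2 = ((-2 - 9) + 77)**2 = (-11 + 77)**2 = 66**2 = 4356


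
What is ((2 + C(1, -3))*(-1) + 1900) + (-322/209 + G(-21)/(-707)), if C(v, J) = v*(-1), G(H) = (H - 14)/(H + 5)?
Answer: 640854459/337744 ≈ 1897.5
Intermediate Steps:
G(H) = (-14 + H)/(5 + H)
C(v, J) = -v
((2 + C(1, -3))*(-1) + 1900) + (-322/209 + G(-21)/(-707)) = ((2 - 1*1)*(-1) + 1900) + (-322/209 + ((-14 - 21)/(5 - 21))/(-707)) = ((2 - 1)*(-1) + 1900) + (-322*1/209 + (-35/(-16))*(-1/707)) = (1*(-1) + 1900) + (-322/209 - 1/16*(-35)*(-1/707)) = (-1 + 1900) + (-322/209 + (35/16)*(-1/707)) = 1899 + (-322/209 - 5/1616) = 1899 - 521397/337744 = 640854459/337744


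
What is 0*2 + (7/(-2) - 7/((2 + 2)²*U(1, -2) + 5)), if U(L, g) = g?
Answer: -175/54 ≈ -3.2407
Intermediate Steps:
0*2 + (7/(-2) - 7/((2 + 2)²*U(1, -2) + 5)) = 0*2 + (7/(-2) - 7/((2 + 2)²*(-2) + 5)) = 0 + (7*(-½) - 7/(4²*(-2) + 5)) = 0 + (-7/2 - 7/(16*(-2) + 5)) = 0 + (-7/2 - 7/(-32 + 5)) = 0 + (-7/2 - 7/(-27)) = 0 + (-7/2 - 7*(-1/27)) = 0 + (-7/2 + 7/27) = 0 - 175/54 = -175/54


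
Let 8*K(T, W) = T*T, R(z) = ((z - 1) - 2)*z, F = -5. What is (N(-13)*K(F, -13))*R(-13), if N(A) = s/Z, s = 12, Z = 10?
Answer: 780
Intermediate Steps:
R(z) = z*(-3 + z) (R(z) = ((-1 + z) - 2)*z = (-3 + z)*z = z*(-3 + z))
K(T, W) = T**2/8 (K(T, W) = (T*T)/8 = T**2/8)
N(A) = 6/5 (N(A) = 12/10 = 12*(1/10) = 6/5)
(N(-13)*K(F, -13))*R(-13) = (6*((1/8)*(-5)**2)/5)*(-13*(-3 - 13)) = (6*((1/8)*25)/5)*(-13*(-16)) = ((6/5)*(25/8))*208 = (15/4)*208 = 780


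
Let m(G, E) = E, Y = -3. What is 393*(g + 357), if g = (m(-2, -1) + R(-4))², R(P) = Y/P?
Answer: 2245209/16 ≈ 1.4033e+5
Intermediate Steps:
R(P) = -3/P
g = 1/16 (g = (-1 - 3/(-4))² = (-1 - 3*(-¼))² = (-1 + ¾)² = (-¼)² = 1/16 ≈ 0.062500)
393*(g + 357) = 393*(1/16 + 357) = 393*(5713/16) = 2245209/16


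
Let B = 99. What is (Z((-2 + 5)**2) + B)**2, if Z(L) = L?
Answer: 11664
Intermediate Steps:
(Z((-2 + 5)**2) + B)**2 = ((-2 + 5)**2 + 99)**2 = (3**2 + 99)**2 = (9 + 99)**2 = 108**2 = 11664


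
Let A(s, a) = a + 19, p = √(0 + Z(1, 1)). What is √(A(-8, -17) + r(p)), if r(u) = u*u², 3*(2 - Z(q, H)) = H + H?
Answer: √(18 + 8*√3)/3 ≈ 1.8814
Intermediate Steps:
Z(q, H) = 2 - 2*H/3 (Z(q, H) = 2 - (H + H)/3 = 2 - 2*H/3)
p = 2*√3/3 (p = √(0 + (2 - ⅔*1)) = √(0 + (2 - ⅔)) = √(0 + 4/3) = √(4/3) = 2*√3/3 ≈ 1.1547)
A(s, a) = 19 + a
r(u) = u³
√(A(-8, -17) + r(p)) = √((19 - 17) + (2*√3/3)³) = √(2 + 8*√3/9)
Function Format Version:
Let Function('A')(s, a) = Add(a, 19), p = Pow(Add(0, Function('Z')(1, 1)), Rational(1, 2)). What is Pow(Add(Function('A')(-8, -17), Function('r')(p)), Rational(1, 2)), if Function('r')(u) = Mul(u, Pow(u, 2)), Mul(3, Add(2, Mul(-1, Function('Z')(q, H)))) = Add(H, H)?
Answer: Mul(Rational(1, 3), Pow(Add(18, Mul(8, Pow(3, Rational(1, 2)))), Rational(1, 2))) ≈ 1.8814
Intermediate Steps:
Function('Z')(q, H) = Add(2, Mul(Rational(-2, 3), H)) (Function('Z')(q, H) = Add(2, Mul(Rational(-1, 3), Add(H, H))) = Add(2, Mul(Rational(-1, 3), Mul(2, H))) = Add(2, Mul(Rational(-2, 3), H)))
p = Mul(Rational(2, 3), Pow(3, Rational(1, 2))) (p = Pow(Add(0, Add(2, Mul(Rational(-2, 3), 1))), Rational(1, 2)) = Pow(Add(0, Add(2, Rational(-2, 3))), Rational(1, 2)) = Pow(Add(0, Rational(4, 3)), Rational(1, 2)) = Pow(Rational(4, 3), Rational(1, 2)) = Mul(Rational(2, 3), Pow(3, Rational(1, 2))) ≈ 1.1547)
Function('A')(s, a) = Add(19, a)
Function('r')(u) = Pow(u, 3)
Pow(Add(Function('A')(-8, -17), Function('r')(p)), Rational(1, 2)) = Pow(Add(Add(19, -17), Pow(Mul(Rational(2, 3), Pow(3, Rational(1, 2))), 3)), Rational(1, 2)) = Pow(Add(2, Mul(Rational(8, 9), Pow(3, Rational(1, 2)))), Rational(1, 2))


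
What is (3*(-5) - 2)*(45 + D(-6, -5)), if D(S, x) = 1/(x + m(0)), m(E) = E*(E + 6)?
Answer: -3808/5 ≈ -761.60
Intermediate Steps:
m(E) = E*(6 + E)
D(S, x) = 1/x (D(S, x) = 1/(x + 0*(6 + 0)) = 1/(x + 0*6) = 1/(x + 0) = 1/x)
(3*(-5) - 2)*(45 + D(-6, -5)) = (3*(-5) - 2)*(45 + 1/(-5)) = (-15 - 2)*(45 - ⅕) = -17*224/5 = -3808/5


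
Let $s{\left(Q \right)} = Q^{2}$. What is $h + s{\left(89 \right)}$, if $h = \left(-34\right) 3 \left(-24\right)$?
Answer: $10369$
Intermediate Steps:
$h = 2448$ ($h = \left(-102\right) \left(-24\right) = 2448$)
$h + s{\left(89 \right)} = 2448 + 89^{2} = 2448 + 7921 = 10369$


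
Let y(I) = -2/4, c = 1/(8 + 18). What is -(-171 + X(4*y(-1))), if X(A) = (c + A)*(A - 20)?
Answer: 1662/13 ≈ 127.85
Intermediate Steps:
c = 1/26 ≈ 0.038462
y(I) = -1/2 (y(I) = -2*1/4 = -1/2)
X(A) = (-20 + A)*(1/26 + A) (X(A) = (1/26 + A)*(A - 20) = (1/26 + A)*(-20 + A) = (-20 + A)*(1/26 + A))
-(-171 + X(4*y(-1))) = -(-171 + (-10/13 + (4*(-1/2))**2 - 1038*(-1)/(13*2))) = -(-171 + (-10/13 + (-2)**2 - 519/26*(-2))) = -(-171 + (-10/13 + 4 + 519/13)) = -(-171 + 561/13) = -1*(-1662/13) = 1662/13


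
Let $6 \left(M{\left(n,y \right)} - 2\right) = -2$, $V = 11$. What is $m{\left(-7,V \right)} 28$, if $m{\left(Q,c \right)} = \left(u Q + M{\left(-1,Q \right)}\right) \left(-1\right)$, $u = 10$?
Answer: $\frac{5740}{3} \approx 1913.3$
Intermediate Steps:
$M{\left(n,y \right)} = \frac{5}{3}$ ($M{\left(n,y \right)} = 2 + \frac{1}{6} \left(-2\right) = 2 - \frac{1}{3} = \frac{5}{3}$)
$m{\left(Q,c \right)} = - \frac{5}{3} - 10 Q$ ($m{\left(Q,c \right)} = \left(10 Q + \frac{5}{3}\right) \left(-1\right) = \left(\frac{5}{3} + 10 Q\right) \left(-1\right) = - \frac{5}{3} - 10 Q$)
$m{\left(-7,V \right)} 28 = \left(- \frac{5}{3} - -70\right) 28 = \left(- \frac{5}{3} + 70\right) 28 = \frac{205}{3} \cdot 28 = \frac{5740}{3}$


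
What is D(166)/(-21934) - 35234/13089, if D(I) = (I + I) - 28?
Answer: -388400806/143547063 ≈ -2.7057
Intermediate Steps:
D(I) = -28 + 2*I (D(I) = 2*I - 28 = -28 + 2*I)
D(166)/(-21934) - 35234/13089 = (-28 + 2*166)/(-21934) - 35234/13089 = (-28 + 332)*(-1/21934) - 35234*1/13089 = 304*(-1/21934) - 35234/13089 = -152/10967 - 35234/13089 = -388400806/143547063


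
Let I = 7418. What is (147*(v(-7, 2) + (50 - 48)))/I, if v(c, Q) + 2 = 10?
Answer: 735/3709 ≈ 0.19817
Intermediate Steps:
v(c, Q) = 8 (v(c, Q) = -2 + 10 = 8)
(147*(v(-7, 2) + (50 - 48)))/I = (147*(8 + (50 - 48)))/7418 = (147*(8 + 2))*(1/7418) = (147*10)*(1/7418) = 1470*(1/7418) = 735/3709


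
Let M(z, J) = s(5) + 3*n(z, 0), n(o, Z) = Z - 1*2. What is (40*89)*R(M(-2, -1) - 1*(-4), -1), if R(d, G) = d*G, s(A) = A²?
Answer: -81880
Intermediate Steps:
n(o, Z) = -2 + Z (n(o, Z) = Z - 2 = -2 + Z)
M(z, J) = 19 (M(z, J) = 5² + 3*(-2 + 0) = 25 + 3*(-2) = 25 - 6 = 19)
R(d, G) = G*d
(40*89)*R(M(-2, -1) - 1*(-4), -1) = (40*89)*(-(19 - 1*(-4))) = 3560*(-(19 + 4)) = 3560*(-1*23) = 3560*(-23) = -81880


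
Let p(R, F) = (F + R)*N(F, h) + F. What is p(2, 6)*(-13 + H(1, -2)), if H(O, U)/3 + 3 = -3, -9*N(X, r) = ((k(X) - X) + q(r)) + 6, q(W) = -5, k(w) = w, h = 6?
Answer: -1426/9 ≈ -158.44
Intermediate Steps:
N(X, r) = -⅑ (N(X, r) = -(((X - X) - 5) + 6)/9 = -((0 - 5) + 6)/9 = -(-5 + 6)/9 = -⅑*1 = -⅑)
H(O, U) = -18 (H(O, U) = -9 + 3*(-3) = -9 - 9 = -18)
p(R, F) = -R/9 + 8*F/9 (p(R, F) = (F + R)*(-⅑) + F = (-F/9 - R/9) + F = -R/9 + 8*F/9)
p(2, 6)*(-13 + H(1, -2)) = (-⅑*2 + (8/9)*6)*(-13 - 18) = (-2/9 + 16/3)*(-31) = (46/9)*(-31) = -1426/9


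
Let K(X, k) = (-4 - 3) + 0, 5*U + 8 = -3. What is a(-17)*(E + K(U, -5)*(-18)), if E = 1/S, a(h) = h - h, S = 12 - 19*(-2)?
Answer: 0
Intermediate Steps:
U = -11/5 (U = -8/5 + (1/5)*(-3) = -8/5 - 3/5 = -11/5 ≈ -2.2000)
K(X, k) = -7 (K(X, k) = -7 + 0 = -7)
S = 50 (S = 12 + 38 = 50)
a(h) = 0
E = 1/50 ≈ 0.020000
a(-17)*(E + K(U, -5)*(-18)) = 0*(1/50 - 7*(-18)) = 0*(1/50 + 126) = 0*(6301/50) = 0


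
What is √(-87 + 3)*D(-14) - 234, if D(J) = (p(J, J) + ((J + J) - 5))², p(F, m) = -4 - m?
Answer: -234 + 1058*I*√21 ≈ -234.0 + 4848.4*I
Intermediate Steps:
D(J) = (-9 + J)² (D(J) = ((-4 - J) + ((J + J) - 5))² = ((-4 - J) + (2*J - 5))² = ((-4 - J) + (-5 + 2*J))² = (-9 + J)²)
√(-87 + 3)*D(-14) - 234 = √(-87 + 3)*(-9 - 14)² - 234 = √(-84)*(-23)² - 234 = (2*I*√21)*529 - 234 = 1058*I*√21 - 234 = -234 + 1058*I*√21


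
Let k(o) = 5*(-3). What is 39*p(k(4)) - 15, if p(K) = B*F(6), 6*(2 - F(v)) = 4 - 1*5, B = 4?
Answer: 323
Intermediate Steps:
k(o) = -15
F(v) = 13/6 (F(v) = 2 - (4 - 1*5)/6 = 2 - (4 - 5)/6 = 2 - ⅙*(-1) = 2 + ⅙ = 13/6)
p(K) = 26/3 (p(K) = 4*(13/6) = 26/3)
39*p(k(4)) - 15 = 39*(26/3) - 15 = 338 - 15 = 323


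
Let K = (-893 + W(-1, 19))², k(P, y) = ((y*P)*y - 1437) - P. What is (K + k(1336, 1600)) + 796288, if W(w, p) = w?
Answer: 3421752751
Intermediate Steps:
k(P, y) = -1437 - P + P*y² (k(P, y) = ((P*y)*y - 1437) - P = (P*y² - 1437) - P = (-1437 + P*y²) - P = -1437 - P + P*y²)
K = 799236 (K = (-893 - 1)² = (-894)² = 799236)
(K + k(1336, 1600)) + 796288 = (799236 + (-1437 - 1*1336 + 1336*1600²)) + 796288 = (799236 + (-1437 - 1336 + 1336*2560000)) + 796288 = (799236 + (-1437 - 1336 + 3420160000)) + 796288 = (799236 + 3420157227) + 796288 = 3420956463 + 796288 = 3421752751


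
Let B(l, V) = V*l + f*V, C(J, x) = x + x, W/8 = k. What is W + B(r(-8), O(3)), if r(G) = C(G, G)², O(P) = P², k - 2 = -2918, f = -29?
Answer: -21285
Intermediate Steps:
k = -2916 (k = 2 - 2918 = -2916)
W = -23328 (W = 8*(-2916) = -23328)
C(J, x) = 2*x
r(G) = 4*G² (r(G) = (2*G)² = 4*G²)
B(l, V) = -29*V + V*l (B(l, V) = V*l - 29*V = -29*V + V*l)
W + B(r(-8), O(3)) = -23328 + 3²*(-29 + 4*(-8)²) = -23328 + 9*(-29 + 4*64) = -23328 + 9*(-29 + 256) = -23328 + 9*227 = -23328 + 2043 = -21285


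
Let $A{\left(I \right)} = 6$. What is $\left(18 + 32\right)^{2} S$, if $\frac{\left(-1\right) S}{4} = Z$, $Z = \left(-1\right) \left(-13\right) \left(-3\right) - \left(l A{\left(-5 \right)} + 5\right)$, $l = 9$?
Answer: $980000$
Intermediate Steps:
$Z = -98$ ($Z = \left(-1\right) \left(-13\right) \left(-3\right) - \left(9 \cdot 6 + 5\right) = 13 \left(-3\right) - \left(54 + 5\right) = -39 - 59 = -98$)
$S = 392$ ($S = \left(-4\right) \left(-98\right) = 392$)
$\left(18 + 32\right)^{2} S = \left(18 + 32\right)^{2} \cdot 392 = 50^{2} \cdot 392 = 2500 \cdot 392 = 980000$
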